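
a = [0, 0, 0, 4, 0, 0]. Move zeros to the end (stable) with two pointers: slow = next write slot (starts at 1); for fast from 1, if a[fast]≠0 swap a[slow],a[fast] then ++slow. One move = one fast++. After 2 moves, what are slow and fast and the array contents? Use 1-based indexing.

slow=1, fast=3, a=[0, 0, 0, 4, 0, 0]

(s=1,f=1) a[fast]=0 → fast++
(s=1,f=2) a[fast]=0 → fast++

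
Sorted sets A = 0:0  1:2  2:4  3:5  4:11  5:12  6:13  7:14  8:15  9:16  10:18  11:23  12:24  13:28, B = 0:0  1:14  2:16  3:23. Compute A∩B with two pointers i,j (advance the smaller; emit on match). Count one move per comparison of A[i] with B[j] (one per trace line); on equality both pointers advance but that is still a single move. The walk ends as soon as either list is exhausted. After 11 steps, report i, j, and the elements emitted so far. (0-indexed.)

[i=0,j=0] 0==0 emit → i++,j++
[i=1,j=1] 2<14 → i++
[i=2,j=1] 4<14 → i++
[i=3,j=1] 5<14 → i++
[i=4,j=1] 11<14 → i++
[i=5,j=1] 12<14 → i++
[i=6,j=1] 13<14 → i++
[i=7,j=1] 14==14 emit → i++,j++
[i=8,j=2] 15<16 → i++
[i=9,j=2] 16==16 emit → i++,j++
[i=10,j=3] 18<23 → i++

i=11, j=3, emitted=[0, 14, 16]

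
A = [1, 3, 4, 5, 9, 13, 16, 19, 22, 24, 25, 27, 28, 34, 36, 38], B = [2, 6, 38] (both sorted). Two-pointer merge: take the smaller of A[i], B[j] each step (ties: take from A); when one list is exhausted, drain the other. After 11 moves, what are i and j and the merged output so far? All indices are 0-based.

[i=0,j=0] A[i]=1<=B[j]=2 take 1 → i++
[i=1,j=0] A[i]=3>B[j]=2 take 2 → j++
[i=1,j=1] A[i]=3<=B[j]=6 take 3 → i++
[i=2,j=1] A[i]=4<=B[j]=6 take 4 → i++
[i=3,j=1] A[i]=5<=B[j]=6 take 5 → i++
[i=4,j=1] A[i]=9>B[j]=6 take 6 → j++
[i=4,j=2] A[i]=9<=B[j]=38 take 9 → i++
[i=5,j=2] A[i]=13<=B[j]=38 take 13 → i++
[i=6,j=2] A[i]=16<=B[j]=38 take 16 → i++
[i=7,j=2] A[i]=19<=B[j]=38 take 19 → i++
[i=8,j=2] A[i]=22<=B[j]=38 take 22 → i++

i=9, j=2, merged so far=[1, 2, 3, 4, 5, 6, 9, 13, 16, 19, 22]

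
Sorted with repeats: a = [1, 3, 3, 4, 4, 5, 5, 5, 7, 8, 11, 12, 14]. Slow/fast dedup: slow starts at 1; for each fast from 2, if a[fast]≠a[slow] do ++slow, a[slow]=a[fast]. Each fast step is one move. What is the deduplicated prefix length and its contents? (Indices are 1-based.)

(s=1,f=2) a[fast]=3≠a[slow]=1 write a[2]=3 → slow++,fast++
(s=2,f=3) a[fast]=3=a[slow] dup → fast++
(s=2,f=4) a[fast]=4≠a[slow]=3 write a[3]=4 → slow++,fast++
(s=3,f=5) a[fast]=4=a[slow] dup → fast++
(s=3,f=6) a[fast]=5≠a[slow]=4 write a[4]=5 → slow++,fast++
(s=4,f=7) a[fast]=5=a[slow] dup → fast++
(s=4,f=8) a[fast]=5=a[slow] dup → fast++
(s=4,f=9) a[fast]=7≠a[slow]=5 write a[5]=7 → slow++,fast++
(s=5,f=10) a[fast]=8≠a[slow]=7 write a[6]=8 → slow++,fast++
(s=6,f=11) a[fast]=11≠a[slow]=8 write a[7]=11 → slow++,fast++
(s=7,f=12) a[fast]=12≠a[slow]=11 write a[8]=12 → slow++,fast++
(s=8,f=13) a[fast]=14≠a[slow]=12 write a[9]=14 → slow++,fast++

length 9; prefix = [1, 3, 4, 5, 7, 8, 11, 12, 14]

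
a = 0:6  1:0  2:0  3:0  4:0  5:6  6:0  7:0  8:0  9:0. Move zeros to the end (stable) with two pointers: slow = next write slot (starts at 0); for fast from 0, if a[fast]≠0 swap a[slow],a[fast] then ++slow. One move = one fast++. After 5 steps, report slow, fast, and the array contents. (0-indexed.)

(s=0,f=0) a[fast]=6≠0 swap→a[0]=6 → slow++,fast++
(s=1,f=1) a[fast]=0 → fast++
(s=1,f=2) a[fast]=0 → fast++
(s=1,f=3) a[fast]=0 → fast++
(s=1,f=4) a[fast]=0 → fast++

slow=1, fast=5, a=[6, 0, 0, 0, 0, 6, 0, 0, 0, 0]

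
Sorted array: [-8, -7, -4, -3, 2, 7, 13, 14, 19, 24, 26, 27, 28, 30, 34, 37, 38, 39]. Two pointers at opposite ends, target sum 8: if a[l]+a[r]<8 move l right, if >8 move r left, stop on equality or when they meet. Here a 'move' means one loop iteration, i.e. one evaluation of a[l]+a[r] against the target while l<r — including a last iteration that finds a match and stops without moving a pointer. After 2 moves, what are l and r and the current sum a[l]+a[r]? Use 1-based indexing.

l=1 r=18: -8+39=31 >8, r--
l=1 r=17: -8+38=30 >8, r--

l=1, r=16, sum=29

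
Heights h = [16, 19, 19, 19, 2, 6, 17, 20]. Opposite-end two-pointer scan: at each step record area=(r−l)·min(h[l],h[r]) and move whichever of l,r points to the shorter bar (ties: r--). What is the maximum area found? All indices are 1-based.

max area = 114

[1,8] min(16,20)*7=112 best=112 * → l++
[2,8] min(19,20)*6=114 best=114 * → l++
[3,8] min(19,20)*5=95 best=114 → l++
[4,8] min(19,20)*4=76 best=114 → l++
[5,8] min(2,20)*3=6 best=114 → l++
[6,8] min(6,20)*2=12 best=114 → l++
[7,8] min(17,20)*1=17 best=114 → l++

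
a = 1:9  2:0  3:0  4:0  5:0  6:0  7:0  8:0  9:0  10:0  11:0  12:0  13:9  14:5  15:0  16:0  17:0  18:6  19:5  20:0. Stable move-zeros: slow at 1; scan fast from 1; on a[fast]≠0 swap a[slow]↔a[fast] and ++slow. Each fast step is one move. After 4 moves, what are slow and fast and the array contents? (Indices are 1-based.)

slow=2, fast=5, a=[9, 0, 0, 0, 0, 0, 0, 0, 0, 0, 0, 0, 9, 5, 0, 0, 0, 6, 5, 0]

slow=1 fast=1: a[fast]=9≠0 swap→a[1]=9, slow++,fast++
slow=2 fast=2: a[fast]=0, fast++
slow=2 fast=3: a[fast]=0, fast++
slow=2 fast=4: a[fast]=0, fast++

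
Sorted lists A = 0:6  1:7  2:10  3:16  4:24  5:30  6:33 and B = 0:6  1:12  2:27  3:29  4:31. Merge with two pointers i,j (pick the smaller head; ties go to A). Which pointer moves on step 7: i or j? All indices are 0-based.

i

i=0 j=0: A[i]=6<=B[j]=6 take 6, i++
i=1 j=0: A[i]=7>B[j]=6 take 6, j++
i=1 j=1: A[i]=7<=B[j]=12 take 7, i++
i=2 j=1: A[i]=10<=B[j]=12 take 10, i++
i=3 j=1: A[i]=16>B[j]=12 take 12, j++
i=3 j=2: A[i]=16<=B[j]=27 take 16, i++
i=4 j=2: A[i]=24<=B[j]=27 take 24, i++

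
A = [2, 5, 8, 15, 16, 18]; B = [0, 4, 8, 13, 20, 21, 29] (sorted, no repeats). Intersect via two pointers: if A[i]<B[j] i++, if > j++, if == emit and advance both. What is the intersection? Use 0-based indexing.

[i=0,j=0] 2>0 → j++
[i=0,j=1] 2<4 → i++
[i=1,j=1] 5>4 → j++
[i=1,j=2] 5<8 → i++
[i=2,j=2] 8==8 emit → i++,j++
[i=3,j=3] 15>13 → j++
[i=3,j=4] 15<20 → i++
[i=4,j=4] 16<20 → i++
[i=5,j=4] 18<20 → i++

intersection = [8]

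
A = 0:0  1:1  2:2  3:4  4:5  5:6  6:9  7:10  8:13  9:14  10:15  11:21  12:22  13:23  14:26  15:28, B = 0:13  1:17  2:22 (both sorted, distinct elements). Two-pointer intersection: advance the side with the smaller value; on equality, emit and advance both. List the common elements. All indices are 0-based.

intersection = [13, 22]

[i=0,j=0] 0<13 → i++
[i=1,j=0] 1<13 → i++
[i=2,j=0] 2<13 → i++
[i=3,j=0] 4<13 → i++
[i=4,j=0] 5<13 → i++
[i=5,j=0] 6<13 → i++
[i=6,j=0] 9<13 → i++
[i=7,j=0] 10<13 → i++
[i=8,j=0] 13==13 emit → i++,j++
[i=9,j=1] 14<17 → i++
[i=10,j=1] 15<17 → i++
[i=11,j=1] 21>17 → j++
[i=11,j=2] 21<22 → i++
[i=12,j=2] 22==22 emit → i++,j++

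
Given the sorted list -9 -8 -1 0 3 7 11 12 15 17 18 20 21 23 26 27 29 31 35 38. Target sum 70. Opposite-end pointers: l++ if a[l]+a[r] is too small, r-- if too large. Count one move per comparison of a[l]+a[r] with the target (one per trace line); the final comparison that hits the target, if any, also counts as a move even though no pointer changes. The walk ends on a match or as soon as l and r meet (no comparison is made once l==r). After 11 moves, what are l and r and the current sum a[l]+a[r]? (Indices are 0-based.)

l=11, r=19, sum=58

l=0 r=19: -9+38=29 <70, l++
l=1 r=19: -8+38=30 <70, l++
l=2 r=19: -1+38=37 <70, l++
l=3 r=19: 0+38=38 <70, l++
l=4 r=19: 3+38=41 <70, l++
l=5 r=19: 7+38=45 <70, l++
l=6 r=19: 11+38=49 <70, l++
l=7 r=19: 12+38=50 <70, l++
l=8 r=19: 15+38=53 <70, l++
l=9 r=19: 17+38=55 <70, l++
l=10 r=19: 18+38=56 <70, l++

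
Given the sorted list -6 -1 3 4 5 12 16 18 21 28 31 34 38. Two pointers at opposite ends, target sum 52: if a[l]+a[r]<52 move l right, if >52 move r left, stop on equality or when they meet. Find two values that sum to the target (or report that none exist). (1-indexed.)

[1,13] -6+38=32 <52 → l++
[2,13] -1+38=37 <52 → l++
[3,13] 3+38=41 <52 → l++
[4,13] 4+38=42 <52 → l++
[5,13] 5+38=43 <52 → l++
[6,13] 12+38=50 <52 → l++
[7,13] 16+38=54 >52 → r--
[7,12] 16+34=50 <52 → l++
[8,12] 18+34=52 → found

(18, 34)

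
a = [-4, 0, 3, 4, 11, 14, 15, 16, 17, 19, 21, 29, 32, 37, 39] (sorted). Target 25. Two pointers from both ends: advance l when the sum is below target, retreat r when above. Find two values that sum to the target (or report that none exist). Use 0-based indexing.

l=0 r=14: -4+39=35 >25, r--
l=0 r=13: -4+37=33 >25, r--
l=0 r=12: -4+32=28 >25, r--
l=0 r=11: -4+29=25, found

(-4, 29)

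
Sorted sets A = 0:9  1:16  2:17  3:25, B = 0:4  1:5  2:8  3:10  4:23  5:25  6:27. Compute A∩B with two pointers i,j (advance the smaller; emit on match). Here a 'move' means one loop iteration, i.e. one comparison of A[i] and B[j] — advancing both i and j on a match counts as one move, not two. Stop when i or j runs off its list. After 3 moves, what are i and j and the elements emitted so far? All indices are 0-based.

i=0, j=3, emitted=[]

i=0 j=0: 9>4, j++
i=0 j=1: 9>5, j++
i=0 j=2: 9>8, j++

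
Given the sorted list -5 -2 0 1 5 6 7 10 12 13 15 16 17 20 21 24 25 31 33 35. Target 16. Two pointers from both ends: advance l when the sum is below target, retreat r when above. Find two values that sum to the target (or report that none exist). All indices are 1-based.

l=1 r=20: -5+35=30 >16, r--
l=1 r=19: -5+33=28 >16, r--
l=1 r=18: -5+31=26 >16, r--
l=1 r=17: -5+25=20 >16, r--
l=1 r=16: -5+24=19 >16, r--
l=1 r=15: -5+21=16, found

(-5, 21)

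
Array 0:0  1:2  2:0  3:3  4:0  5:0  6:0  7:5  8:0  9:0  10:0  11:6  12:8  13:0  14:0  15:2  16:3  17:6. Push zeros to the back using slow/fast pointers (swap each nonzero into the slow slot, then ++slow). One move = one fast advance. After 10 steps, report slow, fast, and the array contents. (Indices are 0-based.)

slow=3, fast=10, a=[2, 3, 5, 0, 0, 0, 0, 0, 0, 0, 0, 6, 8, 0, 0, 2, 3, 6]

(s=0,f=0) a[fast]=0 → fast++
(s=0,f=1) a[fast]=2≠0 swap→a[0]=2 → slow++,fast++
(s=1,f=2) a[fast]=0 → fast++
(s=1,f=3) a[fast]=3≠0 swap→a[1]=3 → slow++,fast++
(s=2,f=4) a[fast]=0 → fast++
(s=2,f=5) a[fast]=0 → fast++
(s=2,f=6) a[fast]=0 → fast++
(s=2,f=7) a[fast]=5≠0 swap→a[2]=5 → slow++,fast++
(s=3,f=8) a[fast]=0 → fast++
(s=3,f=9) a[fast]=0 → fast++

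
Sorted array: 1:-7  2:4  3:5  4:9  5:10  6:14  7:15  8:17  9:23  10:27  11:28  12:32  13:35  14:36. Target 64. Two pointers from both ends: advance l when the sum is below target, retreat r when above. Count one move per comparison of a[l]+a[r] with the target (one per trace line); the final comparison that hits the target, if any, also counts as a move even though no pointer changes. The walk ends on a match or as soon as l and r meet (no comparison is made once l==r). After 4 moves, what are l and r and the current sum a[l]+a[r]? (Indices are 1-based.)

l=5, r=14, sum=46

[1,14] -7+36=29 <64 → l++
[2,14] 4+36=40 <64 → l++
[3,14] 5+36=41 <64 → l++
[4,14] 9+36=45 <64 → l++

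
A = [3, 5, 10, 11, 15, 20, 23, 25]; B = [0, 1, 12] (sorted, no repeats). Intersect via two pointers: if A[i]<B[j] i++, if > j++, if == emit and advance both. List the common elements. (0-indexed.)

intersection = []

i=0 j=0: 3>0, j++
i=0 j=1: 3>1, j++
i=0 j=2: 3<12, i++
i=1 j=2: 5<12, i++
i=2 j=2: 10<12, i++
i=3 j=2: 11<12, i++
i=4 j=2: 15>12, j++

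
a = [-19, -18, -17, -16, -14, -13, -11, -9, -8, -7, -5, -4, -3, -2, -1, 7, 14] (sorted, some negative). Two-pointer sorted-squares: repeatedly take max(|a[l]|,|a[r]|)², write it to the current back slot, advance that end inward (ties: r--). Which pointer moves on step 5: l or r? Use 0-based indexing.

r

l=0 r=16: |-19|>|14| out[16]=361, l++
l=1 r=16: |-18|>|14| out[15]=324, l++
l=2 r=16: |-17|>|14| out[14]=289, l++
l=3 r=16: |-16|>|14| out[13]=256, l++
l=4 r=16: |-14|<=|14| out[12]=196, r--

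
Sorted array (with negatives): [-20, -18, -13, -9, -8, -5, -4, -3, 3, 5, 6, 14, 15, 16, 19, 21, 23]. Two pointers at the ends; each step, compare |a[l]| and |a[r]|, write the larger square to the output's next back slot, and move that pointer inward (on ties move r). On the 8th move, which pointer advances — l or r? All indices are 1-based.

r

[1,17] |-20|<=|23| out[17]=529 → r--
[1,16] |-20|<=|21| out[16]=441 → r--
[1,15] |-20|>|19| out[15]=400 → l++
[2,15] |-18|<=|19| out[14]=361 → r--
[2,14] |-18|>|16| out[13]=324 → l++
[3,14] |-13|<=|16| out[12]=256 → r--
[3,13] |-13|<=|15| out[11]=225 → r--
[3,12] |-13|<=|14| out[10]=196 → r--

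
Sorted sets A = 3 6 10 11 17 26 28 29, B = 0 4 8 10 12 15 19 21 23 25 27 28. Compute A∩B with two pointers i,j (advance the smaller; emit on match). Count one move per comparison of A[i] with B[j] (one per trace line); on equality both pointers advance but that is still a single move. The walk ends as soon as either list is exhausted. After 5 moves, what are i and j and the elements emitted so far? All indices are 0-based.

i=2, j=3, emitted=[]

[i=0,j=0] 3>0 → j++
[i=0,j=1] 3<4 → i++
[i=1,j=1] 6>4 → j++
[i=1,j=2] 6<8 → i++
[i=2,j=2] 10>8 → j++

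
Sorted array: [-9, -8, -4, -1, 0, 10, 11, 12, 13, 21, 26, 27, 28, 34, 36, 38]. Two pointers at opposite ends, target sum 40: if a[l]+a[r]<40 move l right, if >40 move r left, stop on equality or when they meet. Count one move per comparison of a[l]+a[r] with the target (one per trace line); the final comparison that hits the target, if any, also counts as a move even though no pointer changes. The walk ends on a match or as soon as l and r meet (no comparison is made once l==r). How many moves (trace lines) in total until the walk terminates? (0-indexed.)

[0,15] -9+38=29 <40 → l++
[1,15] -8+38=30 <40 → l++
[2,15] -4+38=34 <40 → l++
[3,15] -1+38=37 <40 → l++
[4,15] 0+38=38 <40 → l++
[5,15] 10+38=48 >40 → r--
[5,14] 10+36=46 >40 → r--
[5,13] 10+34=44 >40 → r--
[5,12] 10+28=38 <40 → l++
[6,12] 11+28=39 <40 → l++
[7,12] 12+28=40 → found

11 moves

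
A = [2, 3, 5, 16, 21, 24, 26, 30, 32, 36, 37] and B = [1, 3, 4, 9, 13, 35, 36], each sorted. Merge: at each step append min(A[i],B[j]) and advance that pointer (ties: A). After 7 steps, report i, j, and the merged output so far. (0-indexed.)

i=0 j=0: A[i]=2>B[j]=1 take 1, j++
i=0 j=1: A[i]=2<=B[j]=3 take 2, i++
i=1 j=1: A[i]=3<=B[j]=3 take 3, i++
i=2 j=1: A[i]=5>B[j]=3 take 3, j++
i=2 j=2: A[i]=5>B[j]=4 take 4, j++
i=2 j=3: A[i]=5<=B[j]=9 take 5, i++
i=3 j=3: A[i]=16>B[j]=9 take 9, j++

i=3, j=4, merged so far=[1, 2, 3, 3, 4, 5, 9]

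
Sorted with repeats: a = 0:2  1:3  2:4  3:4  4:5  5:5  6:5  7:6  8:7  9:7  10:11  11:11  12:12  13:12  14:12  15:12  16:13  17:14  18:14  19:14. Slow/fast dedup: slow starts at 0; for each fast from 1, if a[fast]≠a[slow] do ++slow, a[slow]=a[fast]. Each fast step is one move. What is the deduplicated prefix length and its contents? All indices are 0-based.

(s=0,f=1) a[fast]=3≠a[slow]=2 write a[1]=3 → slow++,fast++
(s=1,f=2) a[fast]=4≠a[slow]=3 write a[2]=4 → slow++,fast++
(s=2,f=3) a[fast]=4=a[slow] dup → fast++
(s=2,f=4) a[fast]=5≠a[slow]=4 write a[3]=5 → slow++,fast++
(s=3,f=5) a[fast]=5=a[slow] dup → fast++
(s=3,f=6) a[fast]=5=a[slow] dup → fast++
(s=3,f=7) a[fast]=6≠a[slow]=5 write a[4]=6 → slow++,fast++
(s=4,f=8) a[fast]=7≠a[slow]=6 write a[5]=7 → slow++,fast++
(s=5,f=9) a[fast]=7=a[slow] dup → fast++
(s=5,f=10) a[fast]=11≠a[slow]=7 write a[6]=11 → slow++,fast++
(s=6,f=11) a[fast]=11=a[slow] dup → fast++
(s=6,f=12) a[fast]=12≠a[slow]=11 write a[7]=12 → slow++,fast++
(s=7,f=13) a[fast]=12=a[slow] dup → fast++
(s=7,f=14) a[fast]=12=a[slow] dup → fast++
(s=7,f=15) a[fast]=12=a[slow] dup → fast++
(s=7,f=16) a[fast]=13≠a[slow]=12 write a[8]=13 → slow++,fast++
(s=8,f=17) a[fast]=14≠a[slow]=13 write a[9]=14 → slow++,fast++
(s=9,f=18) a[fast]=14=a[slow] dup → fast++
(s=9,f=19) a[fast]=14=a[slow] dup → fast++

length 10; prefix = [2, 3, 4, 5, 6, 7, 11, 12, 13, 14]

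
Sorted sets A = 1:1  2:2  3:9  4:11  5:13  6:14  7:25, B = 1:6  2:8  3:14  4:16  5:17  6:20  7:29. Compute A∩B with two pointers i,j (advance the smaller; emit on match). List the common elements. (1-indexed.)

intersection = [14]

i=1 j=1: 1<6, i++
i=2 j=1: 2<6, i++
i=3 j=1: 9>6, j++
i=3 j=2: 9>8, j++
i=3 j=3: 9<14, i++
i=4 j=3: 11<14, i++
i=5 j=3: 13<14, i++
i=6 j=3: 14==14 emit, i++,j++
i=7 j=4: 25>16, j++
i=7 j=5: 25>17, j++
i=7 j=6: 25>20, j++
i=7 j=7: 25<29, i++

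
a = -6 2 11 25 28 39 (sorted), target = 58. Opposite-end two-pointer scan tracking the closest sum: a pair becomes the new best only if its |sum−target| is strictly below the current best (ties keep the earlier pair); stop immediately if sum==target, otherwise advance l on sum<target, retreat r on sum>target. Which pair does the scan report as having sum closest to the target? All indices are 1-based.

pair (25, 28) with sum 53 (|Δ|=5)

[1,6] -6+39=33 d=25 * → l++
[2,6] 2+39=41 d=17 * → l++
[3,6] 11+39=50 d=8 * → l++
[4,6] 25+39=64 d=6 * → r--
[4,5] 25+28=53 d=5 * → l++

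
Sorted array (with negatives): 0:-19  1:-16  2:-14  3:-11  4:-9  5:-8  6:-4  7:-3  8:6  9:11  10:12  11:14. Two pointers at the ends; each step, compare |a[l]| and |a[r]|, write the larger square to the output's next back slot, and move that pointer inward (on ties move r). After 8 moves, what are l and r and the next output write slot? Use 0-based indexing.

l=5, r=8, next write slot=3

[0,11] |-19|>|14| out[11]=361 → l++
[1,11] |-16|>|14| out[10]=256 → l++
[2,11] |-14|<=|14| out[9]=196 → r--
[2,10] |-14|>|12| out[8]=196 → l++
[3,10] |-11|<=|12| out[7]=144 → r--
[3,9] |-11|<=|11| out[6]=121 → r--
[3,8] |-11|>|6| out[5]=121 → l++
[4,8] |-9|>|6| out[4]=81 → l++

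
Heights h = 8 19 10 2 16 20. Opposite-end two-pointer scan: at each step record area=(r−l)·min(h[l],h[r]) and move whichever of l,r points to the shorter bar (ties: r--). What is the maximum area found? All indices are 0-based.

max area = 76

l=0 r=5: min(8,20)*5=40 best=40 *, l++
l=1 r=5: min(19,20)*4=76 best=76 *, l++
l=2 r=5: min(10,20)*3=30 best=76, l++
l=3 r=5: min(2,20)*2=4 best=76, l++
l=4 r=5: min(16,20)*1=16 best=76, l++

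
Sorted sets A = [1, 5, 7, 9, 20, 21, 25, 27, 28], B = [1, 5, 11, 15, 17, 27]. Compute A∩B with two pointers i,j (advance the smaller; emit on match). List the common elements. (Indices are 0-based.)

intersection = [1, 5, 27]

[i=0,j=0] 1==1 emit → i++,j++
[i=1,j=1] 5==5 emit → i++,j++
[i=2,j=2] 7<11 → i++
[i=3,j=2] 9<11 → i++
[i=4,j=2] 20>11 → j++
[i=4,j=3] 20>15 → j++
[i=4,j=4] 20>17 → j++
[i=4,j=5] 20<27 → i++
[i=5,j=5] 21<27 → i++
[i=6,j=5] 25<27 → i++
[i=7,j=5] 27==27 emit → i++,j++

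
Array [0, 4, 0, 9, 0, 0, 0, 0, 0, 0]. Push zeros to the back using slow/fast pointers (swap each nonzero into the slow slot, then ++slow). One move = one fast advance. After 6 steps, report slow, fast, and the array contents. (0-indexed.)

slow=2, fast=6, a=[4, 9, 0, 0, 0, 0, 0, 0, 0, 0]

slow=0 fast=0: a[fast]=0, fast++
slow=0 fast=1: a[fast]=4≠0 swap→a[0]=4, slow++,fast++
slow=1 fast=2: a[fast]=0, fast++
slow=1 fast=3: a[fast]=9≠0 swap→a[1]=9, slow++,fast++
slow=2 fast=4: a[fast]=0, fast++
slow=2 fast=5: a[fast]=0, fast++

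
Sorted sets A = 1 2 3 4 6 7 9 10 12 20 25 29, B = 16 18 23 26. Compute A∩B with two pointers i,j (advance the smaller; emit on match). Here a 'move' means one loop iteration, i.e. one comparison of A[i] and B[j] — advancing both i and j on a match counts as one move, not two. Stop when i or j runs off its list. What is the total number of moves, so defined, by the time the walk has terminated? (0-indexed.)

[i=0,j=0] 1<16 → i++
[i=1,j=0] 2<16 → i++
[i=2,j=0] 3<16 → i++
[i=3,j=0] 4<16 → i++
[i=4,j=0] 6<16 → i++
[i=5,j=0] 7<16 → i++
[i=6,j=0] 9<16 → i++
[i=7,j=0] 10<16 → i++
[i=8,j=0] 12<16 → i++
[i=9,j=0] 20>16 → j++
[i=9,j=1] 20>18 → j++
[i=9,j=2] 20<23 → i++
[i=10,j=2] 25>23 → j++
[i=10,j=3] 25<26 → i++
[i=11,j=3] 29>26 → j++

15 moves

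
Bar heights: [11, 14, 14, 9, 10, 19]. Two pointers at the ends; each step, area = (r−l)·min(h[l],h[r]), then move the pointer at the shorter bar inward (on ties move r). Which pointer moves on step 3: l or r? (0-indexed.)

[0,5] min(11,19)*5=55 best=55 * → l++
[1,5] min(14,19)*4=56 best=56 * → l++
[2,5] min(14,19)*3=42 best=56 → l++

l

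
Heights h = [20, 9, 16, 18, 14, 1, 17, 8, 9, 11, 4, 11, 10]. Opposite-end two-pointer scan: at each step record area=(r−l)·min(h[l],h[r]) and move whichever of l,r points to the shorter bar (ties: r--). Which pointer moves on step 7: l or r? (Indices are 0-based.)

r

[0,12] min(20,10)*12=120 best=120 * → r--
[0,11] min(20,11)*11=121 best=121 * → r--
[0,10] min(20,4)*10=40 best=121 → r--
[0,9] min(20,11)*9=99 best=121 → r--
[0,8] min(20,9)*8=72 best=121 → r--
[0,7] min(20,8)*7=56 best=121 → r--
[0,6] min(20,17)*6=102 best=121 → r--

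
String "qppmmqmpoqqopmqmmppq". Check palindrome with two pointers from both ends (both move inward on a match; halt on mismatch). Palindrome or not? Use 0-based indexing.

l=0 r=19: 'q'=='q', l++,r--
l=1 r=18: 'p'=='p', l++,r--
l=2 r=17: 'p'=='p', l++,r--
l=3 r=16: 'm'=='m', l++,r--
l=4 r=15: 'm'=='m', l++,r--
l=5 r=14: 'q'=='q', l++,r--
l=6 r=13: 'm'=='m', l++,r--
l=7 r=12: 'p'=='p', l++,r--
l=8 r=11: 'o'=='o', l++,r--
l=9 r=10: 'q'=='q', l++,r--

palindrome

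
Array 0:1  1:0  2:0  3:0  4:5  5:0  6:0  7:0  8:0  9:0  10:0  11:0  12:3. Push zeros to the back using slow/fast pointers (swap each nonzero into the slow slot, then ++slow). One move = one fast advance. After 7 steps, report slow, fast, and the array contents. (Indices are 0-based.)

slow=2, fast=7, a=[1, 5, 0, 0, 0, 0, 0, 0, 0, 0, 0, 0, 3]

(s=0,f=0) a[fast]=1≠0 swap→a[0]=1 → slow++,fast++
(s=1,f=1) a[fast]=0 → fast++
(s=1,f=2) a[fast]=0 → fast++
(s=1,f=3) a[fast]=0 → fast++
(s=1,f=4) a[fast]=5≠0 swap→a[1]=5 → slow++,fast++
(s=2,f=5) a[fast]=0 → fast++
(s=2,f=6) a[fast]=0 → fast++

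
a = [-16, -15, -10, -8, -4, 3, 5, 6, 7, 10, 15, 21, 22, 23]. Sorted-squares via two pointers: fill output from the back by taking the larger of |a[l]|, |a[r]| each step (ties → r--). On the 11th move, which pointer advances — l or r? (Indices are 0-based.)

r

l=0 r=13: |-16|<=|23| out[13]=529, r--
l=0 r=12: |-16|<=|22| out[12]=484, r--
l=0 r=11: |-16|<=|21| out[11]=441, r--
l=0 r=10: |-16|>|15| out[10]=256, l++
l=1 r=10: |-15|<=|15| out[9]=225, r--
l=1 r=9: |-15|>|10| out[8]=225, l++
l=2 r=9: |-10|<=|10| out[7]=100, r--
l=2 r=8: |-10|>|7| out[6]=100, l++
l=3 r=8: |-8|>|7| out[5]=64, l++
l=4 r=8: |-4|<=|7| out[4]=49, r--
l=4 r=7: |-4|<=|6| out[3]=36, r--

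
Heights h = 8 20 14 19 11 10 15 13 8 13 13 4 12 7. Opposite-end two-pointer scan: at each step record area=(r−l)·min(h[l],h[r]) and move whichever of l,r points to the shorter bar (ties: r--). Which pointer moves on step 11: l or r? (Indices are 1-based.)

[1,14] min(8,7)*13=91 best=91 * → r--
[1,13] min(8,12)*12=96 best=96 * → l++
[2,13] min(20,12)*11=132 best=132 * → r--
[2,12] min(20,4)*10=40 best=132 → r--
[2,11] min(20,13)*9=117 best=132 → r--
[2,10] min(20,13)*8=104 best=132 → r--
[2,9] min(20,8)*7=56 best=132 → r--
[2,8] min(20,13)*6=78 best=132 → r--
[2,7] min(20,15)*5=75 best=132 → r--
[2,6] min(20,10)*4=40 best=132 → r--
[2,5] min(20,11)*3=33 best=132 → r--

r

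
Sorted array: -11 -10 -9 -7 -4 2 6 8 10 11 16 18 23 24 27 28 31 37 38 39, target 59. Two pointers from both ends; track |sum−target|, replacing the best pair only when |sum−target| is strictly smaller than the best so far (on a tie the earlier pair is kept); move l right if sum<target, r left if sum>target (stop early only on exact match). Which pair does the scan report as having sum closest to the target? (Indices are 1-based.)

pair (28, 31) with sum 59 (|Δ|=0)

[1,20] -11+39=28 d=31 * → l++
[2,20] -10+39=29 d=30 * → l++
[3,20] -9+39=30 d=29 * → l++
[4,20] -7+39=32 d=27 * → l++
[5,20] -4+39=35 d=24 * → l++
[6,20] 2+39=41 d=18 * → l++
[7,20] 6+39=45 d=14 * → l++
[8,20] 8+39=47 d=12 * → l++
[9,20] 10+39=49 d=10 * → l++
[10,20] 11+39=50 d=9 * → l++
[11,20] 16+39=55 d=4 * → l++
[12,20] 18+39=57 d=2 * → l++
[13,20] 23+39=62 d=3 → r--
[13,19] 23+38=61 d=2 → r--
[13,18] 23+37=60 d=1 * → r--
[13,17] 23+31=54 d=5 → l++
[14,17] 24+31=55 d=4 → l++
[15,17] 27+31=58 d=1 → l++
[16,17] 28+31=59 d=0 * → stop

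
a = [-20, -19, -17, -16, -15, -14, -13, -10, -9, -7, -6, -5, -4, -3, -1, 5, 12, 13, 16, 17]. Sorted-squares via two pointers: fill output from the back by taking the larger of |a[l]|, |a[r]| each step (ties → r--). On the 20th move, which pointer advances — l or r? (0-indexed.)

[0,19] |-20|>|17| out[19]=400 → l++
[1,19] |-19|>|17| out[18]=361 → l++
[2,19] |-17|<=|17| out[17]=289 → r--
[2,18] |-17|>|16| out[16]=289 → l++
[3,18] |-16|<=|16| out[15]=256 → r--
[3,17] |-16|>|13| out[14]=256 → l++
[4,17] |-15|>|13| out[13]=225 → l++
[5,17] |-14|>|13| out[12]=196 → l++
[6,17] |-13|<=|13| out[11]=169 → r--
[6,16] |-13|>|12| out[10]=169 → l++
[7,16] |-10|<=|12| out[9]=144 → r--
[7,15] |-10|>|5| out[8]=100 → l++
[8,15] |-9|>|5| out[7]=81 → l++
[9,15] |-7|>|5| out[6]=49 → l++
[10,15] |-6|>|5| out[5]=36 → l++
[11,15] |-5|<=|5| out[4]=25 → r--
[11,14] |-5|>|-1| out[3]=25 → l++
[12,14] |-4|>|-1| out[2]=16 → l++
[13,14] |-3|>|-1| out[1]=9 → l++
[14,14] |-1|<=|-1| out[0]=1 → r--

r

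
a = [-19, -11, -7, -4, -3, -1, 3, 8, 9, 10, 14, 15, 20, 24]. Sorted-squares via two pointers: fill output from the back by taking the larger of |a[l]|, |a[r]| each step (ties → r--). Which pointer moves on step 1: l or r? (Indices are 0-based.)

r

[0,13] |-19|<=|24| out[13]=576 → r--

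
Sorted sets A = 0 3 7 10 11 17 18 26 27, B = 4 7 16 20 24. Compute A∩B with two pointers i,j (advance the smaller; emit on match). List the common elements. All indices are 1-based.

intersection = [7]

[i=1,j=1] 0<4 → i++
[i=2,j=1] 3<4 → i++
[i=3,j=1] 7>4 → j++
[i=3,j=2] 7==7 emit → i++,j++
[i=4,j=3] 10<16 → i++
[i=5,j=3] 11<16 → i++
[i=6,j=3] 17>16 → j++
[i=6,j=4] 17<20 → i++
[i=7,j=4] 18<20 → i++
[i=8,j=4] 26>20 → j++
[i=8,j=5] 26>24 → j++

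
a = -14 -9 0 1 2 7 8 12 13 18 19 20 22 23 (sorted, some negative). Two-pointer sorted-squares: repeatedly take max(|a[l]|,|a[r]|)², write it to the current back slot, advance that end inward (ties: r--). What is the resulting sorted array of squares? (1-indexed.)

l=1 r=14: |-14|<=|23| out[14]=529, r--
l=1 r=13: |-14|<=|22| out[13]=484, r--
l=1 r=12: |-14|<=|20| out[12]=400, r--
l=1 r=11: |-14|<=|19| out[11]=361, r--
l=1 r=10: |-14|<=|18| out[10]=324, r--
l=1 r=9: |-14|>|13| out[9]=196, l++
l=2 r=9: |-9|<=|13| out[8]=169, r--
l=2 r=8: |-9|<=|12| out[7]=144, r--
l=2 r=7: |-9|>|8| out[6]=81, l++
l=3 r=7: |0|<=|8| out[5]=64, r--
l=3 r=6: |0|<=|7| out[4]=49, r--
l=3 r=5: |0|<=|2| out[3]=4, r--
l=3 r=4: |0|<=|1| out[2]=1, r--
l=3 r=3: |0|<=|0| out[1]=0, r--

[0, 1, 4, 49, 64, 81, 144, 169, 196, 324, 361, 400, 484, 529]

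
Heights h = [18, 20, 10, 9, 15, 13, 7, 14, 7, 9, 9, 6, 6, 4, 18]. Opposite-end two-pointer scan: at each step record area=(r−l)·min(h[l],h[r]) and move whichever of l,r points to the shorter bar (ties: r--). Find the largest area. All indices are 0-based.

[0,14] min(18,18)*14=252 best=252 * → r--
[0,13] min(18,4)*13=52 best=252 → r--
[0,12] min(18,6)*12=72 best=252 → r--
[0,11] min(18,6)*11=66 best=252 → r--
[0,10] min(18,9)*10=90 best=252 → r--
[0,9] min(18,9)*9=81 best=252 → r--
[0,8] min(18,7)*8=56 best=252 → r--
[0,7] min(18,14)*7=98 best=252 → r--
[0,6] min(18,7)*6=42 best=252 → r--
[0,5] min(18,13)*5=65 best=252 → r--
[0,4] min(18,15)*4=60 best=252 → r--
[0,3] min(18,9)*3=27 best=252 → r--
[0,2] min(18,10)*2=20 best=252 → r--
[0,1] min(18,20)*1=18 best=252 → l++

max area = 252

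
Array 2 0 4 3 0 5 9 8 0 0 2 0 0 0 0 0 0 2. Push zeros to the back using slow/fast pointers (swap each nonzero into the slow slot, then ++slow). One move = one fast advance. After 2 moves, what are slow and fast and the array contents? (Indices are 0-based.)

slow=1, fast=2, a=[2, 0, 4, 3, 0, 5, 9, 8, 0, 0, 2, 0, 0, 0, 0, 0, 0, 2]

(s=0,f=0) a[fast]=2≠0 swap→a[0]=2 → slow++,fast++
(s=1,f=1) a[fast]=0 → fast++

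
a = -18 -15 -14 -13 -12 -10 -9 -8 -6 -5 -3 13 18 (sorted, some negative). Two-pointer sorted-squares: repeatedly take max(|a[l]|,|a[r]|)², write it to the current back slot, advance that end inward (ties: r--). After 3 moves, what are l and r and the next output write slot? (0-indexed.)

[0,12] |-18|<=|18| out[12]=324 → r--
[0,11] |-18|>|13| out[11]=324 → l++
[1,11] |-15|>|13| out[10]=225 → l++

l=2, r=11, next write slot=9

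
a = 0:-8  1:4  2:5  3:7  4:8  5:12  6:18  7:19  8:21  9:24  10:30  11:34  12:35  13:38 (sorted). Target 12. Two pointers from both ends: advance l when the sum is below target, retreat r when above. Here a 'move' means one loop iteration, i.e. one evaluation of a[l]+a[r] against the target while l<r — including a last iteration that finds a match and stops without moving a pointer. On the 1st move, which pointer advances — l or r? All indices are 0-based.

[0,13] -8+38=30 >12 → r--

r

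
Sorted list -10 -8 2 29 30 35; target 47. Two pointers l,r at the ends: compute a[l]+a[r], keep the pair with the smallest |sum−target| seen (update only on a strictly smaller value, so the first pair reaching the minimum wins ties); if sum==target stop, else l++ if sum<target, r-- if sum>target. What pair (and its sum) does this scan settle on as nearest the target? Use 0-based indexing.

[0,5] -10+35=25 d=22 * → l++
[1,5] -8+35=27 d=20 * → l++
[2,5] 2+35=37 d=10 * → l++
[3,5] 29+35=64 d=17 → r--
[3,4] 29+30=59 d=12 → r--

pair (2, 35) with sum 37 (|Δ|=10)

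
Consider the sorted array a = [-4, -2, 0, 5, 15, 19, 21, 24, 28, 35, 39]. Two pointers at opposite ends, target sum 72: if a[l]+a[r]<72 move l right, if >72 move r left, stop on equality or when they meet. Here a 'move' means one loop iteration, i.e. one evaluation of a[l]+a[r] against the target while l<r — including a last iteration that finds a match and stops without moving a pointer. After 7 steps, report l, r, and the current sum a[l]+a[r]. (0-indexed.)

l=7, r=10, sum=63

l=0 r=10: -4+39=35 <72, l++
l=1 r=10: -2+39=37 <72, l++
l=2 r=10: 0+39=39 <72, l++
l=3 r=10: 5+39=44 <72, l++
l=4 r=10: 15+39=54 <72, l++
l=5 r=10: 19+39=58 <72, l++
l=6 r=10: 21+39=60 <72, l++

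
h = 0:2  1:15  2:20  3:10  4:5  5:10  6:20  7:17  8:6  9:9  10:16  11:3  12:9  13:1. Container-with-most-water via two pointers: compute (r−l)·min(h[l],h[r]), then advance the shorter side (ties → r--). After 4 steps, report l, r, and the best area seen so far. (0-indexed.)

l=0 r=13: min(2,1)*13=13 best=13 *, r--
l=0 r=12: min(2,9)*12=24 best=24 *, l++
l=1 r=12: min(15,9)*11=99 best=99 *, r--
l=1 r=11: min(15,3)*10=30 best=99, r--

l=1, r=10, best area=99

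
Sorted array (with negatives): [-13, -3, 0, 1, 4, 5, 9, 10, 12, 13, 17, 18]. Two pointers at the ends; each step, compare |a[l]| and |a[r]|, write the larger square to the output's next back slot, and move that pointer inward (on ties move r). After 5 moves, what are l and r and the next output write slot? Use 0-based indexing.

[0,11] |-13|<=|18| out[11]=324 → r--
[0,10] |-13|<=|17| out[10]=289 → r--
[0,9] |-13|<=|13| out[9]=169 → r--
[0,8] |-13|>|12| out[8]=169 → l++
[1,8] |-3|<=|12| out[7]=144 → r--

l=1, r=7, next write slot=6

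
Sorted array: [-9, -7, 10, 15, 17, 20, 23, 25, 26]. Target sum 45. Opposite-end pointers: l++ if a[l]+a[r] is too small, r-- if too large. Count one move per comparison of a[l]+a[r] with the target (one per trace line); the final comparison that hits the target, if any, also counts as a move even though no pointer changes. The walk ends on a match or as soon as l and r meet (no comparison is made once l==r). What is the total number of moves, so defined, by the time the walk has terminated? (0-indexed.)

7 moves

[0,8] -9+26=17 <45 → l++
[1,8] -7+26=19 <45 → l++
[2,8] 10+26=36 <45 → l++
[3,8] 15+26=41 <45 → l++
[4,8] 17+26=43 <45 → l++
[5,8] 20+26=46 >45 → r--
[5,7] 20+25=45 → found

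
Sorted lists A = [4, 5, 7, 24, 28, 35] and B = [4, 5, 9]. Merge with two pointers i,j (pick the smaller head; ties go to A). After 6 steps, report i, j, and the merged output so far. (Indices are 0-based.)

[i=0,j=0] A[i]=4<=B[j]=4 take 4 → i++
[i=1,j=0] A[i]=5>B[j]=4 take 4 → j++
[i=1,j=1] A[i]=5<=B[j]=5 take 5 → i++
[i=2,j=1] A[i]=7>B[j]=5 take 5 → j++
[i=2,j=2] A[i]=7<=B[j]=9 take 7 → i++
[i=3,j=2] A[i]=24>B[j]=9 take 9 → j++

i=3, j=3, merged so far=[4, 4, 5, 5, 7, 9]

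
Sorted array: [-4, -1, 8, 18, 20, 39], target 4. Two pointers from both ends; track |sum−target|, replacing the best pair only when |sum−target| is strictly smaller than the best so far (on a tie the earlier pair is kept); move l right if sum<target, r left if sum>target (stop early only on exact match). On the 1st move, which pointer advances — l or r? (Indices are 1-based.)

l=1 r=6: -4+39=35 d=31 *, r--

r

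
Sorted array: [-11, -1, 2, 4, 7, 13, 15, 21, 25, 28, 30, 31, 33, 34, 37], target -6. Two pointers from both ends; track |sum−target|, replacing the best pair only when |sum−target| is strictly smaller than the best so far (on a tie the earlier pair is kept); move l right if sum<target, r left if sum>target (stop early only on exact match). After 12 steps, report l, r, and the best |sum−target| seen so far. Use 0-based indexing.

l=1, r=3, best |Δ|=1

l=0 r=14: -11+37=26 d=32 *, r--
l=0 r=13: -11+34=23 d=29 *, r--
l=0 r=12: -11+33=22 d=28 *, r--
l=0 r=11: -11+31=20 d=26 *, r--
l=0 r=10: -11+30=19 d=25 *, r--
l=0 r=9: -11+28=17 d=23 *, r--
l=0 r=8: -11+25=14 d=20 *, r--
l=0 r=7: -11+21=10 d=16 *, r--
l=0 r=6: -11+15=4 d=10 *, r--
l=0 r=5: -11+13=2 d=8 *, r--
l=0 r=4: -11+7=-4 d=2 *, r--
l=0 r=3: -11+4=-7 d=1 *, l++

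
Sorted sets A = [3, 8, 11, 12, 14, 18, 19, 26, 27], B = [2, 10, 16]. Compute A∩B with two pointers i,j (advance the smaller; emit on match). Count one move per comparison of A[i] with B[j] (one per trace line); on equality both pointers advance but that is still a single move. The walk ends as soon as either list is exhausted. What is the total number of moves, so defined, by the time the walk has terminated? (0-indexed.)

8 moves

[i=0,j=0] 3>2 → j++
[i=0,j=1] 3<10 → i++
[i=1,j=1] 8<10 → i++
[i=2,j=1] 11>10 → j++
[i=2,j=2] 11<16 → i++
[i=3,j=2] 12<16 → i++
[i=4,j=2] 14<16 → i++
[i=5,j=2] 18>16 → j++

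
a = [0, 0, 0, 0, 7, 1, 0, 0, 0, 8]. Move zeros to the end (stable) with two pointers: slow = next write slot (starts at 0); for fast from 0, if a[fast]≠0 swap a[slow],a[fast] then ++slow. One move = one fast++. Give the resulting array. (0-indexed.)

[7, 1, 8, 0, 0, 0, 0, 0, 0, 0]

slow=0 fast=0: a[fast]=0, fast++
slow=0 fast=1: a[fast]=0, fast++
slow=0 fast=2: a[fast]=0, fast++
slow=0 fast=3: a[fast]=0, fast++
slow=0 fast=4: a[fast]=7≠0 swap→a[0]=7, slow++,fast++
slow=1 fast=5: a[fast]=1≠0 swap→a[1]=1, slow++,fast++
slow=2 fast=6: a[fast]=0, fast++
slow=2 fast=7: a[fast]=0, fast++
slow=2 fast=8: a[fast]=0, fast++
slow=2 fast=9: a[fast]=8≠0 swap→a[2]=8, slow++,fast++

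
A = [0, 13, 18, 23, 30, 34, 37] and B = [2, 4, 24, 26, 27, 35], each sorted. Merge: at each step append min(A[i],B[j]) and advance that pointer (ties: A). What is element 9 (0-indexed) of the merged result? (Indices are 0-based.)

merged[9] = 30

i=0 j=0: A[i]=0<=B[j]=2 take 0, i++
i=1 j=0: A[i]=13>B[j]=2 take 2, j++
i=1 j=1: A[i]=13>B[j]=4 take 4, j++
i=1 j=2: A[i]=13<=B[j]=24 take 13, i++
i=2 j=2: A[i]=18<=B[j]=24 take 18, i++
i=3 j=2: A[i]=23<=B[j]=24 take 23, i++
i=4 j=2: A[i]=30>B[j]=24 take 24, j++
i=4 j=3: A[i]=30>B[j]=26 take 26, j++
i=4 j=4: A[i]=30>B[j]=27 take 27, j++
i=4 j=5: A[i]=30<=B[j]=35 take 30, i++
i=5 j=5: A[i]=34<=B[j]=35 take 34, i++
i=6 j=5: A[i]=37>B[j]=35 take 35, j++
i=6 j=6: B done, take A[i]=37, i++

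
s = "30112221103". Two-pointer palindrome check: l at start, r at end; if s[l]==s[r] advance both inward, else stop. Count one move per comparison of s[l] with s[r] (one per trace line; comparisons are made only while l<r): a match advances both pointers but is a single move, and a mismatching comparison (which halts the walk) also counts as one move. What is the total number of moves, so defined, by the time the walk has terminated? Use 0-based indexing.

5 moves

[0,10] '3'=='3' → l++,r--
[1,9] '0'=='0' → l++,r--
[2,8] '1'=='1' → l++,r--
[3,7] '1'=='1' → l++,r--
[4,6] '2'=='2' → l++,r--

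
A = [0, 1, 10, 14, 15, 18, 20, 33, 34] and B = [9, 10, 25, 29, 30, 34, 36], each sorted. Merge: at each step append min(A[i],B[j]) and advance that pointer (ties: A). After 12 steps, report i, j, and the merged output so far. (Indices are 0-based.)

i=0 j=0: A[i]=0<=B[j]=9 take 0, i++
i=1 j=0: A[i]=1<=B[j]=9 take 1, i++
i=2 j=0: A[i]=10>B[j]=9 take 9, j++
i=2 j=1: A[i]=10<=B[j]=10 take 10, i++
i=3 j=1: A[i]=14>B[j]=10 take 10, j++
i=3 j=2: A[i]=14<=B[j]=25 take 14, i++
i=4 j=2: A[i]=15<=B[j]=25 take 15, i++
i=5 j=2: A[i]=18<=B[j]=25 take 18, i++
i=6 j=2: A[i]=20<=B[j]=25 take 20, i++
i=7 j=2: A[i]=33>B[j]=25 take 25, j++
i=7 j=3: A[i]=33>B[j]=29 take 29, j++
i=7 j=4: A[i]=33>B[j]=30 take 30, j++

i=7, j=5, merged so far=[0, 1, 9, 10, 10, 14, 15, 18, 20, 25, 29, 30]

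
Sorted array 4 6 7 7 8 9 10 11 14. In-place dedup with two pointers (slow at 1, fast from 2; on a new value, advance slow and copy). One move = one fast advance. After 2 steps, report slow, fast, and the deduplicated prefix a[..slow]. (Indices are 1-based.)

slow=3, fast=4, prefix=[4, 6, 7]

slow=1 fast=2: a[fast]=6≠a[slow]=4 write a[2]=6, slow++,fast++
slow=2 fast=3: a[fast]=7≠a[slow]=6 write a[3]=7, slow++,fast++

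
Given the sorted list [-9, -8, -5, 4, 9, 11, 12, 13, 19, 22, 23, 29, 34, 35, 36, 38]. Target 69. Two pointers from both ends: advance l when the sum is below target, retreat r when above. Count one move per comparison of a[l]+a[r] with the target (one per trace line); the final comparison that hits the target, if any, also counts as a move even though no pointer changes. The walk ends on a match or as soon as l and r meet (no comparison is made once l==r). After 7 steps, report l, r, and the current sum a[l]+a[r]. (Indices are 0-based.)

l=0 r=15: -9+38=29 <69, l++
l=1 r=15: -8+38=30 <69, l++
l=2 r=15: -5+38=33 <69, l++
l=3 r=15: 4+38=42 <69, l++
l=4 r=15: 9+38=47 <69, l++
l=5 r=15: 11+38=49 <69, l++
l=6 r=15: 12+38=50 <69, l++

l=7, r=15, sum=51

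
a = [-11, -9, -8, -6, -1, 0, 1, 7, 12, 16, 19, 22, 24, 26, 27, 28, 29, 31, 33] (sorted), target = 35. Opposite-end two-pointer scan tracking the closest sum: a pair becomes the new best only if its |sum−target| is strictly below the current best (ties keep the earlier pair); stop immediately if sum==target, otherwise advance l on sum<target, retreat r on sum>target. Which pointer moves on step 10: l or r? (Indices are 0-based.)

[0,18] -11+33=22 d=13 * → l++
[1,18] -9+33=24 d=11 * → l++
[2,18] -8+33=25 d=10 * → l++
[3,18] -6+33=27 d=8 * → l++
[4,18] -1+33=32 d=3 * → l++
[5,18] 0+33=33 d=2 * → l++
[6,18] 1+33=34 d=1 * → l++
[7,18] 7+33=40 d=5 → r--
[7,17] 7+31=38 d=3 → r--
[7,16] 7+29=36 d=1 → r--

r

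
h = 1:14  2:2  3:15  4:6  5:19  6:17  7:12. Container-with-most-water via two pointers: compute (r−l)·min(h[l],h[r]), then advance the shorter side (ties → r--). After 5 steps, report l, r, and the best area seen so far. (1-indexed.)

l=5, r=6, best area=72

l=1 r=7: min(14,12)*6=72 best=72 *, r--
l=1 r=6: min(14,17)*5=70 best=72, l++
l=2 r=6: min(2,17)*4=8 best=72, l++
l=3 r=6: min(15,17)*3=45 best=72, l++
l=4 r=6: min(6,17)*2=12 best=72, l++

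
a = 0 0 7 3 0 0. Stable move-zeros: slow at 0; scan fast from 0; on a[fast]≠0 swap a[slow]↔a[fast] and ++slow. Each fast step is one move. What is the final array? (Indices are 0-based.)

[7, 3, 0, 0, 0, 0]

(s=0,f=0) a[fast]=0 → fast++
(s=0,f=1) a[fast]=0 → fast++
(s=0,f=2) a[fast]=7≠0 swap→a[0]=7 → slow++,fast++
(s=1,f=3) a[fast]=3≠0 swap→a[1]=3 → slow++,fast++
(s=2,f=4) a[fast]=0 → fast++
(s=2,f=5) a[fast]=0 → fast++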